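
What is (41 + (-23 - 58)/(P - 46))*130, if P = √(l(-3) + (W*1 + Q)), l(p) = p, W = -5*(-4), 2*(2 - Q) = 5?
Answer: 1796110/323 + 810*√66/323 ≈ 5581.1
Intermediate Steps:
Q = -½ (Q = 2 - ½*5 = 2 - 5/2 = -½ ≈ -0.50000)
W = 20
P = √66/2 (P = √(-3 + (20*1 - ½)) = √(-3 + (20 - ½)) = √(-3 + 39/2) = √(33/2) = √66/2 ≈ 4.0620)
(41 + (-23 - 58)/(P - 46))*130 = (41 + (-23 - 58)/(√66/2 - 46))*130 = (41 - 81/(-46 + √66/2))*130 = 5330 - 10530/(-46 + √66/2)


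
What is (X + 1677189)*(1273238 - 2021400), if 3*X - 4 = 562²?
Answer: -4000732701230/3 ≈ -1.3336e+12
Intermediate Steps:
X = 315848/3 (X = 4/3 + (⅓)*562² = 4/3 + (⅓)*315844 = 4/3 + 315844/3 = 315848/3 ≈ 1.0528e+5)
(X + 1677189)*(1273238 - 2021400) = (315848/3 + 1677189)*(1273238 - 2021400) = (5347415/3)*(-748162) = -4000732701230/3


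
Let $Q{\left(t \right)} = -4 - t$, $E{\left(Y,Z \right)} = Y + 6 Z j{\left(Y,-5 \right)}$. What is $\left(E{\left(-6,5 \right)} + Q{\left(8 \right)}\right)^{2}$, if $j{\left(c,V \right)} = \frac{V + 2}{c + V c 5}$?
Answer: $\frac{22201}{64} \approx 346.89$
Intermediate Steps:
$j{\left(c,V \right)} = \frac{2 + V}{c + 5 V c}$
$E{\left(Y,Z \right)} = Y + \frac{3 Z}{4 Y}$ ($E{\left(Y,Z \right)} = Y + 6 Z \frac{2 - 5}{Y \left(1 + 5 \left(-5\right)\right)} = Y + 6 Z \frac{1}{Y} \frac{1}{1 - 25} \left(-3\right) = Y + 6 Z \frac{1}{Y} \frac{1}{-24} \left(-3\right) = Y + 6 Z \frac{1}{Y} \left(- \frac{1}{24}\right) \left(-3\right) = Y + 6 Z \frac{1}{8 Y} = Y + \frac{3 Z}{4 Y}$)
$\left(E{\left(-6,5 \right)} + Q{\left(8 \right)}\right)^{2} = \left(\left(-6 + \frac{3}{4} \cdot 5 \frac{1}{-6}\right) - 12\right)^{2} = \left(\left(-6 + \frac{3}{4} \cdot 5 \left(- \frac{1}{6}\right)\right) - 12\right)^{2} = \left(\left(-6 - \frac{5}{8}\right) - 12\right)^{2} = \left(- \frac{53}{8} - 12\right)^{2} = \left(- \frac{149}{8}\right)^{2} = \frac{22201}{64}$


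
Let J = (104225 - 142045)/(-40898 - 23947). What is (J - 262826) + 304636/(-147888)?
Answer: -4667522670253/17758884 ≈ -2.6283e+5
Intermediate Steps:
J = 7564/12969 (J = -37820/(-64845) = -37820*(-1/64845) = 7564/12969 ≈ 0.58324)
(J - 262826) + 304636/(-147888) = (7564/12969 - 262826) + 304636/(-147888) = -3408582830/12969 + 304636*(-1/147888) = -3408582830/12969 - 76159/36972 = -4667522670253/17758884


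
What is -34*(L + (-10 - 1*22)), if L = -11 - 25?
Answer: 2312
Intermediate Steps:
L = -36
-34*(L + (-10 - 1*22)) = -34*(-36 + (-10 - 1*22)) = -34*(-36 + (-10 - 22)) = -34*(-36 - 32) = -34*(-68) = 2312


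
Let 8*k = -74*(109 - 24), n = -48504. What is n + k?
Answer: -197161/4 ≈ -49290.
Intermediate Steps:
k = -3145/4 (k = (-74*(109 - 24))/8 = (-74*85)/8 = (1/8)*(-6290) = -3145/4 ≈ -786.25)
n + k = -48504 - 3145/4 = -197161/4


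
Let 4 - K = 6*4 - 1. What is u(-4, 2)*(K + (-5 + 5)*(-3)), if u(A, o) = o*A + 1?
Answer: 133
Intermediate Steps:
u(A, o) = 1 + A*o (u(A, o) = A*o + 1 = 1 + A*o)
K = -19 (K = 4 - (6*4 - 1) = 4 - (24 - 1) = 4 - 1*23 = 4 - 23 = -19)
u(-4, 2)*(K + (-5 + 5)*(-3)) = (1 - 4*2)*(-19 + (-5 + 5)*(-3)) = (1 - 8)*(-19 + 0*(-3)) = -7*(-19 + 0) = -7*(-19) = 133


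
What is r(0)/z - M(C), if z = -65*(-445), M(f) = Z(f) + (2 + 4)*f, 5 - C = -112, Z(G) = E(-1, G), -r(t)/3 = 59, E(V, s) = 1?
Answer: -20334452/28925 ≈ -703.01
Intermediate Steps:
r(t) = -177 (r(t) = -3*59 = -177)
Z(G) = 1
C = 117 (C = 5 - 1*(-112) = 5 + 112 = 117)
M(f) = 1 + 6*f (M(f) = 1 + (2 + 4)*f = 1 + 6*f)
z = 28925
r(0)/z - M(C) = -177/28925 - (1 + 6*117) = -177*1/28925 - (1 + 702) = -177/28925 - 1*703 = -177/28925 - 703 = -20334452/28925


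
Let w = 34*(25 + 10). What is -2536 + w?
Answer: -1346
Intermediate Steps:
w = 1190 (w = 34*35 = 1190)
-2536 + w = -2536 + 1190 = -1346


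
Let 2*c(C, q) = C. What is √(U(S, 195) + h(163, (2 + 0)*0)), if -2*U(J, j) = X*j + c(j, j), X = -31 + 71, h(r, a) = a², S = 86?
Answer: 9*I*√195/2 ≈ 62.839*I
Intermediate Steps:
c(C, q) = C/2
X = 40
U(J, j) = -81*j/4 (U(J, j) = -(40*j + j/2)/2 = -81*j/4)
√(U(S, 195) + h(163, (2 + 0)*0)) = √(-81/4*195 + ((2 + 0)*0)²) = √(-15795/4 + (2*0)²) = √(-15795/4 + 0²) = √(-15795/4 + 0) = √(-15795/4) = 9*I*√195/2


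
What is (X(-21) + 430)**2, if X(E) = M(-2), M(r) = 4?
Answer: 188356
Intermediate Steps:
X(E) = 4
(X(-21) + 430)**2 = (4 + 430)**2 = 434**2 = 188356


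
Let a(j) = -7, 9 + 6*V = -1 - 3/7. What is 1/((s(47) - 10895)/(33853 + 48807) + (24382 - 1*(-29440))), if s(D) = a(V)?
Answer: 41330/2224457809 ≈ 1.8580e-5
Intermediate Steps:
V = -73/42 (V = -3/2 + (-1 - 3/7)/6 = -3/2 + (⅙)*(-10/7) = -3/2 - 5/21 = -73/42 ≈ -1.7381)
s(D) = -7
1/((s(47) - 10895)/(33853 + 48807) + (24382 - 1*(-29440))) = 1/((-7 - 10895)/(33853 + 48807) + (24382 - 1*(-29440))) = 1/(-10902/82660 + (24382 + 29440)) = 1/(-10902*1/82660 + 53822) = 1/(-5451/41330 + 53822) = 1/(2224457809/41330) = 41330/2224457809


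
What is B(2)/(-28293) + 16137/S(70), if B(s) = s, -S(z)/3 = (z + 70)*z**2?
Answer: -153560047/19408998000 ≈ -0.0079118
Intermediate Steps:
S(z) = -3*z**2*(70 + z) (S(z) = -3*(z + 70)*z**2 = -3*(70 + z)*z**2 = -3*z**2*(70 + z))
B(2)/(-28293) + 16137/S(70) = 2/(-28293) + 16137/((3*70**2*(-70 - 1*70))) = 2*(-1/28293) + 16137/((3*4900*(-70 - 70))) = -2/28293 + 16137/((3*4900*(-140))) = -2/28293 + 16137/(-2058000) = -2/28293 + 16137*(-1/2058000) = -2/28293 - 5379/686000 = -153560047/19408998000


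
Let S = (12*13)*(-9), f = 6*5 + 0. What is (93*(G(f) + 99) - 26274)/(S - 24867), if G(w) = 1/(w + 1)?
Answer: 632/973 ≈ 0.64954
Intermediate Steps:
f = 30 (f = 30 + 0 = 30)
S = -1404 (S = 156*(-9) = -1404)
G(w) = 1/(1 + w)
(93*(G(f) + 99) - 26274)/(S - 24867) = (93*(1/(1 + 30) + 99) - 26274)/(-1404 - 24867) = (93*(1/31 + 99) - 26274)/(-26271) = (93*(1/31 + 99) - 26274)*(-1/26271) = (93*(3070/31) - 26274)*(-1/26271) = (9210 - 26274)*(-1/26271) = -17064*(-1/26271) = 632/973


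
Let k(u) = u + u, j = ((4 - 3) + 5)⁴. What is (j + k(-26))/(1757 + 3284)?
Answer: 1244/5041 ≈ 0.24678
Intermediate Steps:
j = 1296 (j = (1 + 5)⁴ = 6⁴ = 1296)
k(u) = 2*u
(j + k(-26))/(1757 + 3284) = (1296 + 2*(-26))/(1757 + 3284) = (1296 - 52)/5041 = 1244*(1/5041) = 1244/5041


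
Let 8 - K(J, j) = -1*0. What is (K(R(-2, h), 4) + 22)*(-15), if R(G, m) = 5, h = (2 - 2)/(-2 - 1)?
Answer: -450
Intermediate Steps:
h = 0 (h = 0/(-3) = 0*(-⅓) = 0)
K(J, j) = 8 (K(J, j) = 8 - (-1)*0 = 8 - 1*0 = 8 + 0 = 8)
(K(R(-2, h), 4) + 22)*(-15) = (8 + 22)*(-15) = 30*(-15) = -450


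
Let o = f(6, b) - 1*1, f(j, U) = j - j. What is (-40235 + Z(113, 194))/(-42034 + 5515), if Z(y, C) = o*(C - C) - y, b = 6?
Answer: 5764/5217 ≈ 1.1048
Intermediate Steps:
f(j, U) = 0
o = -1 (o = 0 - 1*1 = 0 - 1 = -1)
Z(y, C) = -y (Z(y, C) = -(C - C) - y = -1*0 - y = 0 - y = -y)
(-40235 + Z(113, 194))/(-42034 + 5515) = (-40235 - 1*113)/(-42034 + 5515) = (-40235 - 113)/(-36519) = -40348*(-1/36519) = 5764/5217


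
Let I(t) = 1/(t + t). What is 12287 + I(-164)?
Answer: 4030135/328 ≈ 12287.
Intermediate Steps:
I(t) = 1/(2*t)
12287 + I(-164) = 12287 + (1/2)/(-164) = 12287 + (1/2)*(-1/164) = 12287 - 1/328 = 4030135/328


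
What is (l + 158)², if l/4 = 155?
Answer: 605284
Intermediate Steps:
l = 620 (l = 4*155 = 620)
(l + 158)² = (620 + 158)² = 778² = 605284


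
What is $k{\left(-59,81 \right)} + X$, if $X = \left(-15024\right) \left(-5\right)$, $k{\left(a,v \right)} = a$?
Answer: $75061$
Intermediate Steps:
$X = 75120$
$k{\left(-59,81 \right)} + X = -59 + 75120 = 75061$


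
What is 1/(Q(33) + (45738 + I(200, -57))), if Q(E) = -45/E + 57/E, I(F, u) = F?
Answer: 11/505322 ≈ 2.1768e-5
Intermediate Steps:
Q(E) = 12/E
1/(Q(33) + (45738 + I(200, -57))) = 1/(12/33 + (45738 + 200)) = 1/(12*(1/33) + 45938) = 1/(4/11 + 45938) = 1/(505322/11) = 11/505322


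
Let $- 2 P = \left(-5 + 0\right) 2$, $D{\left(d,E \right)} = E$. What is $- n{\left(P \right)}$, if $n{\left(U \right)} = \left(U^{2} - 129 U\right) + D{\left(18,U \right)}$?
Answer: $615$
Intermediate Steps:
$P = 5$ ($P = - \frac{\left(-5 + 0\right) 2}{2} = - \frac{\left(-5\right) 2}{2} = \left(- \frac{1}{2}\right) \left(-10\right) = 5$)
$n{\left(U \right)} = U^{2} - 128 U$ ($n{\left(U \right)} = \left(U^{2} - 129 U\right) + U = U^{2} - 128 U$)
$- n{\left(P \right)} = - 5 \left(-128 + 5\right) = - 5 \left(-123\right) = \left(-1\right) \left(-615\right) = 615$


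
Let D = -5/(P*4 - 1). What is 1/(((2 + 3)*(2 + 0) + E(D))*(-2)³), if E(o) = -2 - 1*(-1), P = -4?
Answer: -1/72 ≈ -0.013889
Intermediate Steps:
D = 5/17 (D = -5/(-4*4 - 1) = -5/(-16 - 1) = -5/(-17) = -5*(-1/17) = 5/17 ≈ 0.29412)
E(o) = -1 (E(o) = -2 + 1 = -1)
1/(((2 + 3)*(2 + 0) + E(D))*(-2)³) = 1/(((2 + 3)*(2 + 0) - 1)*(-2)³) = 1/((5*2 - 1)*(-8)) = 1/((10 - 1)*(-8)) = 1/(9*(-8)) = 1/(-72) = -1/72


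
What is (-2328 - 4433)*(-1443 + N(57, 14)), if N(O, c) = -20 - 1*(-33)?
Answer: 9668230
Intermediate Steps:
N(O, c) = 13 (N(O, c) = -20 + 33 = 13)
(-2328 - 4433)*(-1443 + N(57, 14)) = (-2328 - 4433)*(-1443 + 13) = -6761*(-1430) = 9668230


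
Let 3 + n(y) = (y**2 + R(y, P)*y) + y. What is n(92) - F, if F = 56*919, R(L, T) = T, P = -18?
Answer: -44567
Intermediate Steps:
n(y) = -3 + y**2 - 17*y (n(y) = -3 + ((y**2 - 18*y) + y) = -3 + (y**2 - 17*y) = -3 + y**2 - 17*y)
F = 51464
n(92) - F = (-3 + 92**2 - 17*92) - 1*51464 = (-3 + 8464 - 1564) - 51464 = 6897 - 51464 = -44567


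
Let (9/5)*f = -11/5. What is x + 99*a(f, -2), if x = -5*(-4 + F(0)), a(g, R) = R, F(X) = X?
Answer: -178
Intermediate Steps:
f = -11/9 (f = 5*(-11/5)/9 = 5*(-11*⅕)/9 = (5/9)*(-11/5) = -11/9 ≈ -1.2222)
x = 20 (x = -5*(-4 + 0) = -5*(-4) = 20)
x + 99*a(f, -2) = 20 + 99*(-2) = 20 - 198 = -178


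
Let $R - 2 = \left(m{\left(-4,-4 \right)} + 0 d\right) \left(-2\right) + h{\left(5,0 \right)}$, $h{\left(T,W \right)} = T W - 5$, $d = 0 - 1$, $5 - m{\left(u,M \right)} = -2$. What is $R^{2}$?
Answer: $289$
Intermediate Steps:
$m{\left(u,M \right)} = 7$ ($m{\left(u,M \right)} = 5 - -2 = 5 + 2 = 7$)
$d = -1$ ($d = 0 - 1 = -1$)
$h{\left(T,W \right)} = -5 + T W$
$R = -17$ ($R = 2 + \left(\left(7 + 0 \left(-1\right)\right) \left(-2\right) + \left(-5 + 5 \cdot 0\right)\right) = 2 + \left(\left(7 + 0\right) \left(-2\right) + \left(-5 + 0\right)\right) = 2 + \left(7 \left(-2\right) - 5\right) = 2 - 19 = -17$)
$R^{2} = \left(-17\right)^{2} = 289$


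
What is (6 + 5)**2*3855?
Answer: 466455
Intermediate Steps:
(6 + 5)**2*3855 = 11**2*3855 = 121*3855 = 466455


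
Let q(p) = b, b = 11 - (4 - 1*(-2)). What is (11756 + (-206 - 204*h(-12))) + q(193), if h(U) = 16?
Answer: 8291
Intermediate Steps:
b = 5 (b = 11 - (4 + 2) = 11 - 1*6 = 11 - 6 = 5)
q(p) = 5
(11756 + (-206 - 204*h(-12))) + q(193) = (11756 + (-206 - 204*16)) + 5 = (11756 + (-206 - 3264)) + 5 = (11756 - 3470) + 5 = 8286 + 5 = 8291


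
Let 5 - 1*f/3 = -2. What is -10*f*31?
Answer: -6510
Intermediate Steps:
f = 21 (f = 15 - 3*(-2) = 15 + 6 = 21)
-10*f*31 = -10*21*31 = -210*31 = -6510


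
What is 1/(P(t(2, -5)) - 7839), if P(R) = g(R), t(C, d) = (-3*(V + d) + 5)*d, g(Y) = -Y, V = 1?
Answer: -1/7754 ≈ -0.00012897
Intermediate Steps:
t(C, d) = d*(2 - 3*d) (t(C, d) = (-3*(1 + d) + 5)*d = ((-3 - 3*d) + 5)*d = (2 - 3*d)*d = d*(2 - 3*d))
P(R) = -R
1/(P(t(2, -5)) - 7839) = 1/(-(-5)*(2 - 3*(-5)) - 7839) = 1/(-(-5)*(2 + 15) - 7839) = 1/(-(-5)*17 - 7839) = 1/(-1*(-85) - 7839) = 1/(85 - 7839) = 1/(-7754) = -1/7754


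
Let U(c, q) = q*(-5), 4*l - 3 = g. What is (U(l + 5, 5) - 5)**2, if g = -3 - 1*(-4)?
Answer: 900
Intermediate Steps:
g = 1 (g = -3 + 4 = 1)
l = 1 (l = 3/4 + (1/4)*1 = 3/4 + 1/4 = 1)
U(c, q) = -5*q
(U(l + 5, 5) - 5)**2 = (-5*5 - 5)**2 = (-25 - 5)**2 = (-30)**2 = 900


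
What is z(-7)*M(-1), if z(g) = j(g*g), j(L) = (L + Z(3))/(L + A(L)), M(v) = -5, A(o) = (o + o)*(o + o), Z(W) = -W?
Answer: -230/9653 ≈ -0.023827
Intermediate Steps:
A(o) = 4*o² (A(o) = (2*o)*(2*o) = 4*o²)
j(L) = (-3 + L)/(L + 4*L²) (j(L) = (L - 1*3)/(L + 4*L²) = (L - 3)/(L + 4*L²) = (-3 + L)/(L + 4*L²))
z(g) = (-3 + g²)/(g²*(1 + 4*g²)) (z(g) = (-3 + g*g)/(((g*g))*(1 + 4*(g*g))) = (-3 + g²)/((g²)*(1 + 4*g²)) = (-3 + g²)/(g²*(1 + 4*g²)))
z(-7)*M(-1) = ((-3 + (-7)²)/((-7)² + 4*(-7)⁴))*(-5) = ((-3 + 49)/(49 + 4*2401))*(-5) = (46/(49 + 9604))*(-5) = (46/9653)*(-5) = -230/9653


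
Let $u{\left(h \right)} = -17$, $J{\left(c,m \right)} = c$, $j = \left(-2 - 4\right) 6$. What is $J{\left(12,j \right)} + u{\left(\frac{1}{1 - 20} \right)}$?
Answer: $-5$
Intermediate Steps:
$j = -36$ ($j = \left(-6\right) 6 = -36$)
$J{\left(12,j \right)} + u{\left(\frac{1}{1 - 20} \right)} = 12 - 17 = -5$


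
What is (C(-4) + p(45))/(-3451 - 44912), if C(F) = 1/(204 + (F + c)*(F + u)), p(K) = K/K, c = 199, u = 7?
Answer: -790/38158407 ≈ -2.0703e-5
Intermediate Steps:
p(K) = 1
C(F) = 1/(204 + (7 + F)*(199 + F)) (C(F) = 1/(204 + (F + 199)*(F + 7)) = 1/(204 + (199 + F)*(7 + F)) = 1/(204 + (7 + F)*(199 + F)))
(C(-4) + p(45))/(-3451 - 44912) = (1/(1597 + (-4)**2 + 206*(-4)) + 1)/(-3451 - 44912) = (1/(1597 + 16 - 824) + 1)/(-48363) = (1/789 + 1)*(-1/48363) = (790/789)*(-1/48363) = -790/38158407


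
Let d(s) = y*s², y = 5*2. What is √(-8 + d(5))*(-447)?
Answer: -4917*√2 ≈ -6953.7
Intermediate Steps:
y = 10
d(s) = 10*s²
√(-8 + d(5))*(-447) = √(-8 + 10*5²)*(-447) = √(-8 + 10*25)*(-447) = √(-8 + 250)*(-447) = √242*(-447) = (11*√2)*(-447) = -4917*√2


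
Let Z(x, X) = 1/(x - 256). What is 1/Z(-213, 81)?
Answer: -469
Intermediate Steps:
Z(x, X) = 1/(-256 + x)
1/Z(-213, 81) = 1/(1/(-256 - 213)) = 1/(1/(-469)) = 1/(-1/469) = -469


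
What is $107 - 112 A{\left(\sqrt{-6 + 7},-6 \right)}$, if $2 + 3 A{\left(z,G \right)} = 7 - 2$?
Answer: $-5$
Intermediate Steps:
$A{\left(z,G \right)} = 1$ ($A{\left(z,G \right)} = - \frac{2}{3} + \frac{7 - 2}{3} = - \frac{2}{3} + \frac{1}{3} \cdot 5 = - \frac{2}{3} + \frac{5}{3} = 1$)
$107 - 112 A{\left(\sqrt{-6 + 7},-6 \right)} = 107 - 112 = -5$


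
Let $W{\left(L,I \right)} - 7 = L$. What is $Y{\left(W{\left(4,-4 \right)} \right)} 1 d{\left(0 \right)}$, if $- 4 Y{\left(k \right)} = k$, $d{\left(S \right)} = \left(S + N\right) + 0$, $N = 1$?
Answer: $- \frac{11}{4} \approx -2.75$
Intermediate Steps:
$W{\left(L,I \right)} = 7 + L$
$d{\left(S \right)} = 1 + S$ ($d{\left(S \right)} = \left(S + 1\right) + 0 = \left(1 + S\right) + 0 = 1 + S$)
$Y{\left(k \right)} = - \frac{k}{4}$
$Y{\left(W{\left(4,-4 \right)} \right)} 1 d{\left(0 \right)} = - \frac{7 + 4}{4} \cdot 1 \left(1 + 0\right) = \left(- \frac{1}{4}\right) 11 \cdot 1 \cdot 1 = \left(- \frac{11}{4}\right) 1 = - \frac{11}{4}$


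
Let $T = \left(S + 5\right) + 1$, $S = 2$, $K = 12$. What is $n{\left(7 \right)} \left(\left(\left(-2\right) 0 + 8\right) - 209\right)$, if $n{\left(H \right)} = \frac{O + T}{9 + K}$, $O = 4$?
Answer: $- \frac{804}{7} \approx -114.86$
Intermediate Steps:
$T = 8$ ($T = \left(2 + 5\right) + 1 = 7 + 1 = 8$)
$n{\left(H \right)} = \frac{4}{7}$ ($n{\left(H \right)} = \frac{4 + 8}{9 + 12} = \frac{12}{21} = 12 \cdot \frac{1}{21} = \frac{4}{7}$)
$n{\left(7 \right)} \left(\left(\left(-2\right) 0 + 8\right) - 209\right) = \frac{4 \left(\left(\left(-2\right) 0 + 8\right) - 209\right)}{7} = \frac{4 \left(\left(0 + 8\right) - 209\right)}{7} = \frac{4 \left(8 - 209\right)}{7} = \frac{4}{7} \left(-201\right) = - \frac{804}{7}$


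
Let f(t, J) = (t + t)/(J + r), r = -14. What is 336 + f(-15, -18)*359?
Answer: 10761/16 ≈ 672.56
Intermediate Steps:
f(t, J) = 2*t/(-14 + J) (f(t, J) = (t + t)/(J - 14) = (2*t)/(-14 + J) = 2*t/(-14 + J))
336 + f(-15, -18)*359 = 336 + (2*(-15)/(-14 - 18))*359 = 336 + (2*(-15)/(-32))*359 = 336 + (2*(-15)*(-1/32))*359 = 336 + (15/16)*359 = 336 + 5385/16 = 10761/16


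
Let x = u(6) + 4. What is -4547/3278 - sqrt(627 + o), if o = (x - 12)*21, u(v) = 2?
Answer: -4547/3278 - sqrt(501) ≈ -23.770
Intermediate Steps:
x = 6 (x = 2 + 4 = 6)
o = -126 (o = (6 - 12)*21 = -6*21 = -126)
-4547/3278 - sqrt(627 + o) = -4547/3278 - sqrt(627 - 126) = -4547*1/3278 - sqrt(501) = -4547/3278 - sqrt(501)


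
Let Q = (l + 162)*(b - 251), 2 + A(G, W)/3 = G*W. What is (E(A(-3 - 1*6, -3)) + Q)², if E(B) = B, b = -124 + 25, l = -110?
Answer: 328515625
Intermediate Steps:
b = -99
A(G, W) = -6 + 3*G*W (A(G, W) = -6 + 3*(G*W) = -6 + 3*G*W)
Q = -18200 (Q = (-110 + 162)*(-99 - 251) = 52*(-350) = -18200)
(E(A(-3 - 1*6, -3)) + Q)² = ((-6 + 3*(-3 - 1*6)*(-3)) - 18200)² = ((-6 + 3*(-3 - 6)*(-3)) - 18200)² = ((-6 + 3*(-9)*(-3)) - 18200)² = ((-6 + 81) - 18200)² = (75 - 18200)² = (-18125)² = 328515625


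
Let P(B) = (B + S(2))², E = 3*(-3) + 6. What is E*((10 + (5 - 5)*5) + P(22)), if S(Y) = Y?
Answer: -1758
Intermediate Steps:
E = -3 (E = -9 + 6 = -3)
P(B) = (2 + B)² (P(B) = (B + 2)² = (2 + B)²)
E*((10 + (5 - 5)*5) + P(22)) = -3*((10 + (5 - 5)*5) + (2 + 22)²) = -3*((10 + 0*5) + 24²) = -3*((10 + 0) + 576) = -3*(10 + 576) = -3*586 = -1758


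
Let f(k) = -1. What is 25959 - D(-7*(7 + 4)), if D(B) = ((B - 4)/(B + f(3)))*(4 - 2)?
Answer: 337440/13 ≈ 25957.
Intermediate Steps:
D(B) = 2*(-4 + B)/(-1 + B) (D(B) = ((B - 4)/(B - 1))*(4 - 2) = ((-4 + B)/(-1 + B))*2 = 2*(-4 + B)/(-1 + B))
25959 - D(-7*(7 + 4)) = 25959 - 2*(-4 - 7*(7 + 4))/(-1 - 7*(7 + 4)) = 25959 - 2*(-4 - 7*11)/(-1 - 7*11) = 25959 - 2*(-4 - 77)/(-1 - 77) = 25959 - 2*(-81)/(-78) = 25959 - 2*(-1)*(-81)/78 = 25959 - 1*27/13 = 25959 - 27/13 = 337440/13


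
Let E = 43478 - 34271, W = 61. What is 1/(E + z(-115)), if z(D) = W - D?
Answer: 1/9383 ≈ 0.00010658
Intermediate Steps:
z(D) = 61 - D
E = 9207
1/(E + z(-115)) = 1/(9207 + (61 - 1*(-115))) = 1/(9207 + (61 + 115)) = 1/(9207 + 176) = 1/9383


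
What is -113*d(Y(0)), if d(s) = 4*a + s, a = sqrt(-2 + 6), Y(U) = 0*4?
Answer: -904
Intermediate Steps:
Y(U) = 0
a = 2 (a = sqrt(4) = 2)
d(s) = 8 + s (d(s) = 4*2 + s = 8 + s)
-113*d(Y(0)) = -113*(8 + 0) = -113*8 = -904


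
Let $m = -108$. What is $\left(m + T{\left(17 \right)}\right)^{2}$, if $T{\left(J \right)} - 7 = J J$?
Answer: $35344$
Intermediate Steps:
$T{\left(J \right)} = 7 + J^{2}$ ($T{\left(J \right)} = 7 + J J = 7 + J^{2}$)
$\left(m + T{\left(17 \right)}\right)^{2} = \left(-108 + \left(7 + 17^{2}\right)\right)^{2} = \left(-108 + \left(7 + 289\right)\right)^{2} = \left(-108 + 296\right)^{2} = 188^{2} = 35344$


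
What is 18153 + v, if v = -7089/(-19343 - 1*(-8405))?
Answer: 66188201/3646 ≈ 18154.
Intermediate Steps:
v = 2363/3646 (v = -7089/(-19343 + 8405) = -7089/(-10938) = -7089*(-1/10938) = 2363/3646 ≈ 0.64811)
18153 + v = 18153 + 2363/3646 = 66188201/3646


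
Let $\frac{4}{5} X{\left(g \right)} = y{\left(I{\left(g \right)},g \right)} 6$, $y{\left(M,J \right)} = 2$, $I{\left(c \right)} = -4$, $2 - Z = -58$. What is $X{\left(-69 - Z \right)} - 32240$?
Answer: $-32225$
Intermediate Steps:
$Z = 60$ ($Z = 2 - -58 = 2 + 58 = 60$)
$X{\left(g \right)} = 15$ ($X{\left(g \right)} = \frac{5 \cdot 2 \cdot 6}{4} = \frac{5}{4} \cdot 12 = 15$)
$X{\left(-69 - Z \right)} - 32240 = 15 - 32240 = -32225$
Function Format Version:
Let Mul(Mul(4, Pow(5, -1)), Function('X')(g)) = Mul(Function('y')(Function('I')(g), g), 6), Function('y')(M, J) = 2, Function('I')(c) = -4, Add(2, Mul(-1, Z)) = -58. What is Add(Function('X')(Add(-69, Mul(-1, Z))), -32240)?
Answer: -32225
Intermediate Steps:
Z = 60 (Z = Add(2, Mul(-1, -58)) = Add(2, 58) = 60)
Function('X')(g) = 15 (Function('X')(g) = Mul(Rational(5, 4), Mul(2, 6)) = Mul(Rational(5, 4), 12) = 15)
Add(Function('X')(Add(-69, Mul(-1, Z))), -32240) = Add(15, -32240) = -32225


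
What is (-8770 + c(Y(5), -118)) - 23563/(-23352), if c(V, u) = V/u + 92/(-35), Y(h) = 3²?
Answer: -60426808943/6888840 ≈ -8771.7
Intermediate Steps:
Y(h) = 9
c(V, u) = -92/35 + V/u (c(V, u) = V/u + 92*(-1/35) = V/u - 92/35 = -92/35 + V/u)
(-8770 + c(Y(5), -118)) - 23563/(-23352) = (-8770 + (-92/35 + 9/(-118))) - 23563/(-23352) = (-8770 + (-92/35 + 9*(-1/118))) - 23563*(-1/23352) = (-8770 + (-92/35 - 9/118)) + 23563/23352 = (-8770 - 11171/4130) + 23563/23352 = -36231271/4130 + 23563/23352 = -60426808943/6888840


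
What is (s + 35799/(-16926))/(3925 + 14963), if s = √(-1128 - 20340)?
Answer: -11933/106566096 + I*√5367/9444 ≈ -0.00011198 + 0.0077573*I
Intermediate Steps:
s = 2*I*√5367 (s = √(-21468) = 2*I*√5367 ≈ 146.52*I)
(s + 35799/(-16926))/(3925 + 14963) = (2*I*√5367 + 35799/(-16926))/(3925 + 14963) = (2*I*√5367 + 35799*(-1/16926))/18888 = (2*I*√5367 - 11933/5642)*(1/18888) = (-11933/5642 + 2*I*√5367)*(1/18888) = -11933/106566096 + I*√5367/9444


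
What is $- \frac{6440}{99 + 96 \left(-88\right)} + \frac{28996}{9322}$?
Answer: $\frac{6567854}{1691943} \approx 3.8818$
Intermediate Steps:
$- \frac{6440}{99 + 96 \left(-88\right)} + \frac{28996}{9322} = - \frac{6440}{99 - 8448} + 28996 \cdot \frac{1}{9322} = - \frac{6440}{-8349} + \frac{14498}{4661} = \left(-6440\right) \left(- \frac{1}{8349}\right) + \frac{14498}{4661} = \frac{280}{363} + \frac{14498}{4661} = \frac{6567854}{1691943}$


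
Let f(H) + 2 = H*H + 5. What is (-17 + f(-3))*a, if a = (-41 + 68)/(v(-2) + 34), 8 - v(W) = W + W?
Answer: -135/46 ≈ -2.9348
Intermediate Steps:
f(H) = 3 + H**2 (f(H) = -2 + (H*H + 5) = -2 + (H**2 + 5) = -2 + (5 + H**2) = 3 + H**2)
v(W) = 8 - 2*W (v(W) = 8 - (W + W) = 8 - 2*W)
a = 27/46 (a = (-41 + 68)/((8 - 2*(-2)) + 34) = 27/((8 + 4) + 34) = 27/(12 + 34) = 27/46 ≈ 0.58696)
(-17 + f(-3))*a = (-17 + (3 + (-3)**2))*(27/46) = (-17 + (3 + 9))*(27/46) = (-17 + 12)*(27/46) = -5*27/46 = -135/46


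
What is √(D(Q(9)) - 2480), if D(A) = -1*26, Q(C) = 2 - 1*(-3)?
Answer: I*√2506 ≈ 50.06*I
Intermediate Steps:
Q(C) = 5 (Q(C) = 2 + 3 = 5)
D(A) = -26
√(D(Q(9)) - 2480) = √(-26 - 2480) = √(-2506) = I*√2506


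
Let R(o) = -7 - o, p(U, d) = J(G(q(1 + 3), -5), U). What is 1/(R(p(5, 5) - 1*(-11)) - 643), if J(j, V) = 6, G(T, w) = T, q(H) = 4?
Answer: -1/667 ≈ -0.0014993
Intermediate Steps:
p(U, d) = 6
1/(R(p(5, 5) - 1*(-11)) - 643) = 1/((-7 - (6 - 1*(-11))) - 643) = 1/((-7 - (6 + 11)) - 643) = 1/((-7 - 1*17) - 643) = 1/((-7 - 17) - 643) = 1/(-24 - 643) = 1/(-667) = -1/667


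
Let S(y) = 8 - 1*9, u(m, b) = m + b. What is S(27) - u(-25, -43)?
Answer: 67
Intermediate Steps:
u(m, b) = b + m
S(y) = -1 (S(y) = 8 - 9 = -1)
S(27) - u(-25, -43) = -1 - (-43 - 25) = -1 - 1*(-68) = -1 + 68 = 67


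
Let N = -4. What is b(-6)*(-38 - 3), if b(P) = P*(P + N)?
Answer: -2460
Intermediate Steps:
b(P) = P*(-4 + P) (b(P) = P*(P - 4) = P*(-4 + P))
b(-6)*(-38 - 3) = (-6*(-4 - 6))*(-38 - 3) = -6*(-10)*(-41) = 60*(-41) = -2460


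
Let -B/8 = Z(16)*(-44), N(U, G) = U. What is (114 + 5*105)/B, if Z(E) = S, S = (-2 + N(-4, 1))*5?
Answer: -213/3520 ≈ -0.060511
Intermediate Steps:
S = -30 (S = (-2 - 4)*5 = -6*5 = -30)
Z(E) = -30
B = -10560 (B = -(-240)*(-44) = -8*1320 = -10560)
(114 + 5*105)/B = (114 + 5*105)/(-10560) = (114 + 525)*(-1/10560) = 639*(-1/10560) = -213/3520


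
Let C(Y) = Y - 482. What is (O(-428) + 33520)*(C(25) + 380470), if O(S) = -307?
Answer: 12621371769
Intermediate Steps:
C(Y) = -482 + Y
(O(-428) + 33520)*(C(25) + 380470) = (-307 + 33520)*((-482 + 25) + 380470) = 33213*(-457 + 380470) = 33213*380013 = 12621371769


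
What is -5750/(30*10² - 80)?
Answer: -575/292 ≈ -1.9692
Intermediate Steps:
-5750/(30*10² - 80) = -5750/(30*100 - 80) = -5750/(3000 - 80) = -5750/2920 = -5750*1/2920 = -575/292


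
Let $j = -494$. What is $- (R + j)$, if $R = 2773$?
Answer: $-2279$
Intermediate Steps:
$- (R + j) = - (2773 - 494) = \left(-1\right) 2279 = -2279$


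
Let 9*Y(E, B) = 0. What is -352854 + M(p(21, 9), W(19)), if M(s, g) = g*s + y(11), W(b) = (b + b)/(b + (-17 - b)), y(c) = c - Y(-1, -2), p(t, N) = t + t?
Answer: -5999927/17 ≈ -3.5294e+5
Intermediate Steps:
p(t, N) = 2*t
Y(E, B) = 0 (Y(E, B) = (⅑)*0 = 0)
y(c) = c (y(c) = c - 1*0 = c + 0 = c)
W(b) = -2*b/17 (W(b) = (2*b)/(-17) = (2*b)*(-1/17) = -2*b/17)
M(s, g) = 11 + g*s (M(s, g) = g*s + 11 = 11 + g*s)
-352854 + M(p(21, 9), W(19)) = -352854 + (11 + (-2/17*19)*(2*21)) = -352854 + (11 - 38/17*42) = -352854 + (11 - 1596/17) = -352854 - 1409/17 = -5999927/17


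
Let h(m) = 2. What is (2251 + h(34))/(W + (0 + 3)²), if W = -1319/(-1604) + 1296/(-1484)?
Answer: 1340724252/5325409 ≈ 251.76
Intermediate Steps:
W = -30347/595084 (W = -1319*(-1/1604) + 1296*(-1/1484) = 1319/1604 - 324/371 = -30347/595084 ≈ -0.050996)
(2251 + h(34))/(W + (0 + 3)²) = (2251 + 2)/(-30347/595084 + (0 + 3)²) = 2253/(-30347/595084 + 3²) = 2253/(-30347/595084 + 9) = 2253/(5325409/595084) = 2253*(595084/5325409) = 1340724252/5325409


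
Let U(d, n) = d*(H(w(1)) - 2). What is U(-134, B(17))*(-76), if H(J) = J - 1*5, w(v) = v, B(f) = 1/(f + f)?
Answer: -61104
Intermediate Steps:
B(f) = 1/(2*f)
H(J) = -5 + J (H(J) = J - 5 = -5 + J)
U(d, n) = -6*d (U(d, n) = d*((-5 + 1) - 2) = d*(-4 - 2) = d*(-6) = -6*d)
U(-134, B(17))*(-76) = -6*(-134)*(-76) = 804*(-76) = -61104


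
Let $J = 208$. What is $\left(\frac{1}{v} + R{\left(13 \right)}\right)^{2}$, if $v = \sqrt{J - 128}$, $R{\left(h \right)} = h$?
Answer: $\frac{\left(260 + \sqrt{5}\right)^{2}}{400} \approx 171.92$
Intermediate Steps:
$v = 4 \sqrt{5}$ ($v = \sqrt{208 - 128} = \sqrt{80} = 4 \sqrt{5} \approx 8.9443$)
$\left(\frac{1}{v} + R{\left(13 \right)}\right)^{2} = \left(\frac{1}{4 \sqrt{5}} + 13\right)^{2} = \left(\frac{\sqrt{5}}{20} + 13\right)^{2} = \left(13 + \frac{\sqrt{5}}{20}\right)^{2}$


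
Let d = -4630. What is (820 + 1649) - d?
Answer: 7099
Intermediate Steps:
(820 + 1649) - d = (820 + 1649) - 1*(-4630) = 2469 + 4630 = 7099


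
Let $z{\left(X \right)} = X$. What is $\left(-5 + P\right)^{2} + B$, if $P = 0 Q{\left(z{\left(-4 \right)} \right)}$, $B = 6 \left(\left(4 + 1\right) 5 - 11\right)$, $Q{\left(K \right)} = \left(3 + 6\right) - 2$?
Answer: $109$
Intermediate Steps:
$Q{\left(K \right)} = 7$ ($Q{\left(K \right)} = 9 - 2 = 7$)
$B = 84$ ($B = 6 \left(5 \cdot 5 - 11\right) = 6 \left(25 - 11\right) = 6 \cdot 14 = 84$)
$P = 0$ ($P = 0 \cdot 7 = 0$)
$\left(-5 + P\right)^{2} + B = \left(-5 + 0\right)^{2} + 84 = \left(-5\right)^{2} + 84 = 25 + 84 = 109$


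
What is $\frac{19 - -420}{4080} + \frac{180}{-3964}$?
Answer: $\frac{251449}{4043280} \approx 0.062189$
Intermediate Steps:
$\frac{19 - -420}{4080} + \frac{180}{-3964} = \left(19 + 420\right) \frac{1}{4080} + 180 \left(- \frac{1}{3964}\right) = 439 \cdot \frac{1}{4080} - \frac{45}{991} = \frac{439}{4080} - \frac{45}{991} = \frac{251449}{4043280}$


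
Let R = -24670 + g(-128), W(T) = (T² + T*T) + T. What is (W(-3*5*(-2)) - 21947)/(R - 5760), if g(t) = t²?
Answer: 20117/14046 ≈ 1.4322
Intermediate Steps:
W(T) = T + 2*T² (W(T) = (T² + T²) + T = 2*T² + T = T + 2*T²)
R = -8286 (R = -24670 + (-128)² = -24670 + 16384 = -8286)
(W(-3*5*(-2)) - 21947)/(R - 5760) = ((-3*5*(-2))*(1 + 2*(-3*5*(-2))) - 21947)/(-8286 - 5760) = ((-15*(-2))*(1 + 2*(-15*(-2))) - 21947)/(-14046) = (30*(1 + 2*30) - 21947)*(-1/14046) = (30*(1 + 60) - 21947)*(-1/14046) = (30*61 - 21947)*(-1/14046) = (1830 - 21947)*(-1/14046) = -20117*(-1/14046) = 20117/14046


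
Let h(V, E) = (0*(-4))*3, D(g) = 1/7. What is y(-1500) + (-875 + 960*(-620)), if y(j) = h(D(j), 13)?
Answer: -596075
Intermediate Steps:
D(g) = 1/7
h(V, E) = 0 (h(V, E) = 0*3 = 0)
y(j) = 0
y(-1500) + (-875 + 960*(-620)) = 0 + (-875 + 960*(-620)) = 0 + (-875 - 595200) = 0 - 596075 = -596075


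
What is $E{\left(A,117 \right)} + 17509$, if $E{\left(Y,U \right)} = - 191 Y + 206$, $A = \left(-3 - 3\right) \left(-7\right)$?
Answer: $9693$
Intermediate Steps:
$A = 42$ ($A = \left(-6\right) \left(-7\right) = 42$)
$E{\left(Y,U \right)} = 206 - 191 Y$
$E{\left(A,117 \right)} + 17509 = \left(206 - 8022\right) + 17509 = -7816 + 17509 = 9693$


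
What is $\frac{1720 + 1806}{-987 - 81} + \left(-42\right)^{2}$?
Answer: $\frac{940213}{534} \approx 1760.7$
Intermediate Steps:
$\frac{1720 + 1806}{-987 - 81} + \left(-42\right)^{2} = \frac{3526}{-1068} + 1764 = 3526 \left(- \frac{1}{1068}\right) + 1764 = - \frac{1763}{534} + 1764 = \frac{940213}{534}$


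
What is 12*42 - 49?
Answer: 455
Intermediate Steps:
12*42 - 49 = 504 - 49 = 455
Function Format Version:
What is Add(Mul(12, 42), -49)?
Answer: 455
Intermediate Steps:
Add(Mul(12, 42), -49) = Add(504, -49) = 455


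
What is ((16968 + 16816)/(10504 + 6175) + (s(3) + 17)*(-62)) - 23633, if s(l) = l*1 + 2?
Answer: -416891179/16679 ≈ -24995.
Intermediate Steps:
s(l) = 2 + l (s(l) = l + 2 = 2 + l)
((16968 + 16816)/(10504 + 6175) + (s(3) + 17)*(-62)) - 23633 = ((16968 + 16816)/(10504 + 6175) + ((2 + 3) + 17)*(-62)) - 23633 = (33784/16679 + (5 + 17)*(-62)) - 23633 = (33784*(1/16679) + 22*(-62)) - 23633 = (33784/16679 - 1364) - 23633 = -22716372/16679 - 23633 = -416891179/16679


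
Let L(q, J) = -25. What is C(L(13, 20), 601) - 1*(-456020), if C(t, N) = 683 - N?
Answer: 456102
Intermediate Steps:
C(L(13, 20), 601) - 1*(-456020) = (683 - 1*601) - 1*(-456020) = (683 - 601) + 456020 = 82 + 456020 = 456102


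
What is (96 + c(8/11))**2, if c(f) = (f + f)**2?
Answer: 140944384/14641 ≈ 9626.7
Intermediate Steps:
c(f) = 4*f**2 (c(f) = (2*f)**2 = 4*f**2)
(96 + c(8/11))**2 = (96 + 4*(8/11)**2)**2 = (96 + 4*(64/121))**2 = (96 + 256/121)**2 = (11872/121)**2 = 140944384/14641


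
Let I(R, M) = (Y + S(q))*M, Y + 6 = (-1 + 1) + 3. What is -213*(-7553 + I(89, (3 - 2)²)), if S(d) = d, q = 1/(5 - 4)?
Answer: 1609215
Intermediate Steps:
q = 1 (q = 1/1 = 1)
Y = -3 (Y = -6 + ((-1 + 1) + 3) = -6 + (0 + 3) = -6 + 3 = -3)
I(R, M) = -2*M (I(R, M) = (-3 + 1)*M = -2*M)
-213*(-7553 + I(89, (3 - 2)²)) = -213*(-7553 - 2*(3 - 2)²) = -213*(-7553 - 2*1²) = -213*(-7553 - 2*1) = -213*(-7553 - 2) = -213*(-7555) = 1609215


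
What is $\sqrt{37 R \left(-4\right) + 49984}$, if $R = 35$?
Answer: $2 \sqrt{11201} \approx 211.67$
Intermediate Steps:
$\sqrt{37 R \left(-4\right) + 49984} = \sqrt{37 \cdot 35 \left(-4\right) + 49984} = \sqrt{1295 \left(-4\right) + 49984} = \sqrt{-5180 + 49984} = \sqrt{44804} = 2 \sqrt{11201}$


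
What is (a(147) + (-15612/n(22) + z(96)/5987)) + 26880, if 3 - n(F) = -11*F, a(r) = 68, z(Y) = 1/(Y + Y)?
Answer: 7571378222837/281628480 ≈ 26884.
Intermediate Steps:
z(Y) = 1/(2*Y)
n(F) = 3 + 11*F (n(F) = 3 - (-11)*F = 3 + 11*F)
(a(147) + (-15612/n(22) + z(96)/5987)) + 26880 = (68 + (-15612/(3 + 11*22) + ((1/2)/96)/5987)) + 26880 = (68 + (-15612/(3 + 242) + ((1/2)*(1/96))*(1/5987))) + 26880 = (68 + (-15612/245 + (1/192)*(1/5987))) + 26880 = (68 + (-15612*1/245 + 1/1149504)) + 26880 = (68 + (-15612/245 + 1/1149504)) + 26880 = (68 - 17946056203/281628480) + 26880 = 1204680437/281628480 + 26880 = 7571378222837/281628480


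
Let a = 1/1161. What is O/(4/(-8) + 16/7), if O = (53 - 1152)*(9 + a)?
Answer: -6431348/1161 ≈ -5539.5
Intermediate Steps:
a = 1/1161 ≈ 0.00086133
O = -11484550/1161 (O = (53 - 1152)*(9 + 1/1161) = -1099*10450/1161 = -11484550/1161 ≈ -9892.0)
O/(4/(-8) + 16/7) = -11484550/(1161*(4/(-8) + 16/7)) = -11484550/(1161*(4*(-⅛) + 16*(⅐))) = -11484550/(1161*(-½ + 16/7)) = -11484550/(1161*25/14) = -11484550/1161*14/25 = -6431348/1161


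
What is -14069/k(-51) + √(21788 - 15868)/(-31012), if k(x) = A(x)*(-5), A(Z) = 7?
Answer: 14069/35 - √370/7753 ≈ 401.97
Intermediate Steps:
k(x) = -35 (k(x) = 7*(-5) = -35)
-14069/k(-51) + √(21788 - 15868)/(-31012) = -14069/(-35) + √(21788 - 15868)/(-31012) = -14069*(-1/35) + √5920*(-1/31012) = 14069/35 + (4*√370)*(-1/31012) = 14069/35 - √370/7753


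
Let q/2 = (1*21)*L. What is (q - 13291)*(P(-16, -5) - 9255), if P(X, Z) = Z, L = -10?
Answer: 126963860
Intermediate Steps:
q = -420 (q = 2*((1*21)*(-10)) = 2*(21*(-10)) = 2*(-210) = -420)
(q - 13291)*(P(-16, -5) - 9255) = (-420 - 13291)*(-5 - 9255) = -13711*(-9260) = 126963860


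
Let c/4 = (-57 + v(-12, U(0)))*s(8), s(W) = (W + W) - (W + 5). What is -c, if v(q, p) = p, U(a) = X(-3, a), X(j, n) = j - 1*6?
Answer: 792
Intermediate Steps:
X(j, n) = -6 + j (X(j, n) = j - 6 = -6 + j)
U(a) = -9 (U(a) = -6 - 3 = -9)
s(W) = -5 + W (s(W) = 2*W - (5 + W) = 2*W + (-5 - W) = -5 + W)
c = -792 (c = 4*((-57 - 9)*(-5 + 8)) = 4*(-66*3) = 4*(-198) = -792)
-c = -1*(-792) = 792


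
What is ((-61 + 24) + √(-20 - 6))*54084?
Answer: -2001108 + 54084*I*√26 ≈ -2.0011e+6 + 2.7578e+5*I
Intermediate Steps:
((-61 + 24) + √(-20 - 6))*54084 = (-37 + √(-26))*54084 = (-37 + I*√26)*54084 = -2001108 + 54084*I*√26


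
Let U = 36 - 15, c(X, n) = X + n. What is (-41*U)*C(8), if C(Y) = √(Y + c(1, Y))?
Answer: -861*√17 ≈ -3550.0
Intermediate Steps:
C(Y) = √(1 + 2*Y) (C(Y) = √(Y + (1 + Y)) = √(1 + 2*Y))
U = 21
(-41*U)*C(8) = (-41*21)*√(1 + 2*8) = -861*√(1 + 16) = -861*√17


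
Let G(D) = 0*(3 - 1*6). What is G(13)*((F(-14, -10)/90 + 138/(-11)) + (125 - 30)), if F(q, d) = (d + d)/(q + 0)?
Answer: 0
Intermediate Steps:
F(q, d) = 2*d/q (F(q, d) = (2*d)/q = 2*d/q)
G(D) = 0 (G(D) = 0*(3 - 6) = 0*(-3) = 0)
G(13)*((F(-14, -10)/90 + 138/(-11)) + (125 - 30)) = 0*(((2*(-10)/(-14))/90 + 138/(-11)) + (125 - 30)) = 0*(((2*(-10)*(-1/14))*(1/90) + 138*(-1/11)) + 95) = 0*(((10/7)*(1/90) - 138/11) + 95) = 0*((1/63 - 138/11) + 95) = 0*(-8683/693 + 95) = 0*(57152/693) = 0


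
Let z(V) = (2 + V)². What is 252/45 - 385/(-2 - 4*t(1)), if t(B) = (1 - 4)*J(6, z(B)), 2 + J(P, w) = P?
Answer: -637/230 ≈ -2.7696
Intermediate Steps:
J(P, w) = -2 + P
t(B) = -12 (t(B) = (1 - 4)*(-2 + 6) = -3*4 = -12)
252/45 - 385/(-2 - 4*t(1)) = 252/45 - 385/(-2 - 4*(-12)) = 252*(1/45) - 385/(-2 + 48) = 28/5 - 385/46 = -637/230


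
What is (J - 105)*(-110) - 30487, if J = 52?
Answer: -24657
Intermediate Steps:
(J - 105)*(-110) - 30487 = (52 - 105)*(-110) - 30487 = -53*(-110) - 30487 = 5830 - 30487 = -24657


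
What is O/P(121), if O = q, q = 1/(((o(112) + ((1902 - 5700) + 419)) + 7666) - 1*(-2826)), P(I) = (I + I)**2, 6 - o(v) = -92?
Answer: 1/422305004 ≈ 2.3680e-9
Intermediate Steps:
o(v) = 98 (o(v) = 6 - 1*(-92) = 6 + 92 = 98)
P(I) = 4*I**2 (P(I) = (2*I)**2 = 4*I**2)
q = 1/7211 (q = 1/(((98 + ((1902 - 5700) + 419)) + 7666) - 1*(-2826)) = 1/(((98 + (-3798 + 419)) + 7666) + 2826) = 1/(((98 - 3379) + 7666) + 2826) = 1/((-3281 + 7666) + 2826) = 1/(4385 + 2826) = 1/7211 ≈ 0.00013868)
O = 1/7211 ≈ 0.00013868
O/P(121) = 1/(7211*((4*121**2))) = 1/(7211*((4*14641))) = (1/7211)/58564 = (1/7211)*(1/58564) = 1/422305004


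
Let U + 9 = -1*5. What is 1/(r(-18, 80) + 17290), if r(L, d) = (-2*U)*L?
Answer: 1/16786 ≈ 5.9573e-5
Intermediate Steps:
U = -14 (U = -9 - 1*5 = -9 - 5 = -14)
r(L, d) = 28*L (r(L, d) = (-2*(-14))*L = 28*L)
1/(r(-18, 80) + 17290) = 1/(28*(-18) + 17290) = 1/(-504 + 17290) = 1/16786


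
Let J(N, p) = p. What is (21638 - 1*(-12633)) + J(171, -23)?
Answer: 34248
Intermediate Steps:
(21638 - 1*(-12633)) + J(171, -23) = (21638 - 1*(-12633)) - 23 = (21638 + 12633) - 23 = 34271 - 23 = 34248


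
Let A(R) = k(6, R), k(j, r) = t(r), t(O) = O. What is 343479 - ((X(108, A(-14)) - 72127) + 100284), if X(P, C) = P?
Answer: 315214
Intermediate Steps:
k(j, r) = r
A(R) = R
343479 - ((X(108, A(-14)) - 72127) + 100284) = 343479 - ((108 - 72127) + 100284) = 343479 - (-72019 + 100284) = 343479 - 1*28265 = 343479 - 28265 = 315214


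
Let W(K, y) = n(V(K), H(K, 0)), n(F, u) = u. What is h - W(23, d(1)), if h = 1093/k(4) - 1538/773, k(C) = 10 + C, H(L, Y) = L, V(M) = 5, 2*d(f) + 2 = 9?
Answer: 574451/10822 ≈ 53.082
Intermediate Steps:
d(f) = 7/2 (d(f) = -1 + (1/2)*9 = -1 + 9/2 = 7/2)
W(K, y) = K
h = 823357/10822 (h = 1093/(10 + 4) - 1538/773 = 1093/14 - 1538*1/773 = 1093*(1/14) - 1538/773 = 1093/14 - 1538/773 = 823357/10822 ≈ 76.082)
h - W(23, d(1)) = 823357/10822 - 1*23 = 823357/10822 - 23 = 574451/10822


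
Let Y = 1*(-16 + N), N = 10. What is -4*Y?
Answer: 24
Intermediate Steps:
Y = -6 (Y = 1*(-16 + 10) = 1*(-6) = -6)
-4*Y = -4*(-6) = 24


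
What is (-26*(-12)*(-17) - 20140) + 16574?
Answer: -8870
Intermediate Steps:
(-26*(-12)*(-17) - 20140) + 16574 = (312*(-17) - 20140) + 16574 = (-5304 - 20140) + 16574 = -25444 + 16574 = -8870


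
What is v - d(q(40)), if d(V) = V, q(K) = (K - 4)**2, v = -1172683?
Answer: -1173979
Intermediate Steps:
q(K) = (-4 + K)**2
v - d(q(40)) = -1172683 - (-4 + 40)**2 = -1172683 - 1*36**2 = -1172683 - 1*1296 = -1172683 - 1296 = -1173979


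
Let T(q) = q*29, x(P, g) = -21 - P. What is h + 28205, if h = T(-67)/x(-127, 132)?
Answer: 2987787/106 ≈ 28187.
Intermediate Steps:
T(q) = 29*q
h = -1943/106 (h = (29*(-67))/(-21 - 1*(-127)) = -1943/(-21 + 127) = -1943/106 ≈ -18.330)
h + 28205 = -1943/106 + 28205 = 2987787/106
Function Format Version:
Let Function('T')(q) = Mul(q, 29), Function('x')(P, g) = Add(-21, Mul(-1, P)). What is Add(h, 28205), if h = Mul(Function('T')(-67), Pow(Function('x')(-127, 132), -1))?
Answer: Rational(2987787, 106) ≈ 28187.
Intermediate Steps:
Function('T')(q) = Mul(29, q)
h = Rational(-1943, 106) (h = Mul(Mul(29, -67), Pow(Add(-21, Mul(-1, -127)), -1)) = Mul(-1943, Pow(Add(-21, 127), -1)) = Mul(-1943, Pow(106, -1)) = Mul(-1943, Rational(1, 106)) = Rational(-1943, 106) ≈ -18.330)
Add(h, 28205) = Add(Rational(-1943, 106), 28205) = Rational(2987787, 106)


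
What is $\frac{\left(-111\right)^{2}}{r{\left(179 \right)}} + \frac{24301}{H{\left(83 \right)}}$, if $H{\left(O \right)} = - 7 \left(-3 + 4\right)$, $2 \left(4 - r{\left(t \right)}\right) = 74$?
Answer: $- \frac{296060}{77} \approx -3844.9$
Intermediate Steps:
$r{\left(t \right)} = -33$ ($r{\left(t \right)} = 4 - 37 = -33$)
$H{\left(O \right)} = -7$ ($H{\left(O \right)} = \left(-7\right) 1 = -7$)
$\frac{\left(-111\right)^{2}}{r{\left(179 \right)}} + \frac{24301}{H{\left(83 \right)}} = \frac{\left(-111\right)^{2}}{-33} + \frac{24301}{-7} = 12321 \left(- \frac{1}{33}\right) + 24301 \left(- \frac{1}{7}\right) = - \frac{4107}{11} - \frac{24301}{7} = - \frac{296060}{77}$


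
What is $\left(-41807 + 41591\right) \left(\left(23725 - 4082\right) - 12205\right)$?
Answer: $-1606608$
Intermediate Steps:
$\left(-41807 + 41591\right) \left(\left(23725 - 4082\right) - 12205\right) = - 216 \left(19643 - 12205\right) = \left(-216\right) 7438 = -1606608$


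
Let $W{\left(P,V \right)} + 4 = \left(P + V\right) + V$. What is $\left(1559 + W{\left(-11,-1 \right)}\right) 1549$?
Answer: $2388558$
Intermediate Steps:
$W{\left(P,V \right)} = -4 + P + 2 V$ ($W{\left(P,V \right)} = -4 + \left(\left(P + V\right) + V\right) = -4 + \left(P + 2 V\right) = -4 + P + 2 V$)
$\left(1559 + W{\left(-11,-1 \right)}\right) 1549 = \left(1559 - 17\right) 1549 = 1542 \cdot 1549 = 2388558$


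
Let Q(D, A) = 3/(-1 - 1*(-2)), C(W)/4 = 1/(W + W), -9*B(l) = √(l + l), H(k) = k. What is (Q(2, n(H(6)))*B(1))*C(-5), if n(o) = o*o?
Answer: 2*√2/15 ≈ 0.18856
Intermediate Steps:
n(o) = o²
B(l) = -√2*√l/9 (B(l) = -√(l + l)/9 = -√2*√l/9)
C(W) = 2/W (C(W) = 4/(W + W) = 4/((2*W)) = 4*(1/(2*W)) = 2/W)
Q(D, A) = 3 (Q(D, A) = 3/(-1 + 2) = 3/1 = 3*1 = 3)
(Q(2, n(H(6)))*B(1))*C(-5) = (3*(-√2*√1/9))*(2/(-5)) = (3*(-⅑*√2*1))*(2*(-⅕)) = (3*(-√2/9))*(-⅖) = -√2/3*(-⅖) = 2*√2/15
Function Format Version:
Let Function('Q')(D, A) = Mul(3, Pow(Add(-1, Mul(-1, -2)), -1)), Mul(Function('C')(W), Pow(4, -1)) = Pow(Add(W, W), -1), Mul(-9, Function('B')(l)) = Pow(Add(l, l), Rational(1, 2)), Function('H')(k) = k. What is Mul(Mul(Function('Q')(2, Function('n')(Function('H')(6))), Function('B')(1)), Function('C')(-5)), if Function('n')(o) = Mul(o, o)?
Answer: Mul(Rational(2, 15), Pow(2, Rational(1, 2))) ≈ 0.18856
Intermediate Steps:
Function('n')(o) = Pow(o, 2)
Function('B')(l) = Mul(Rational(-1, 9), Pow(2, Rational(1, 2)), Pow(l, Rational(1, 2))) (Function('B')(l) = Mul(Rational(-1, 9), Pow(Add(l, l), Rational(1, 2))) = Mul(Rational(-1, 9), Pow(Mul(2, l), Rational(1, 2))) = Mul(Rational(-1, 9), Mul(Pow(2, Rational(1, 2)), Pow(l, Rational(1, 2)))) = Mul(Rational(-1, 9), Pow(2, Rational(1, 2)), Pow(l, Rational(1, 2))))
Function('C')(W) = Mul(2, Pow(W, -1)) (Function('C')(W) = Mul(4, Pow(Add(W, W), -1)) = Mul(4, Pow(Mul(2, W), -1)) = Mul(4, Mul(Rational(1, 2), Pow(W, -1))) = Mul(2, Pow(W, -1)))
Function('Q')(D, A) = 3 (Function('Q')(D, A) = Mul(3, Pow(Add(-1, 2), -1)) = Mul(3, Pow(1, -1)) = Mul(3, 1) = 3)
Mul(Mul(Function('Q')(2, Function('n')(Function('H')(6))), Function('B')(1)), Function('C')(-5)) = Mul(Mul(3, Mul(Rational(-1, 9), Pow(2, Rational(1, 2)), Pow(1, Rational(1, 2)))), Mul(2, Pow(-5, -1))) = Mul(Mul(3, Mul(Rational(-1, 9), Pow(2, Rational(1, 2)), 1)), Mul(2, Rational(-1, 5))) = Mul(Mul(3, Mul(Rational(-1, 9), Pow(2, Rational(1, 2)))), Rational(-2, 5)) = Mul(Mul(Rational(-1, 3), Pow(2, Rational(1, 2))), Rational(-2, 5)) = Mul(Rational(2, 15), Pow(2, Rational(1, 2)))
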